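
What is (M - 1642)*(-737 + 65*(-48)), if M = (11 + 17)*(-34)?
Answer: 10005058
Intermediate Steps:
M = -952 (M = 28*(-34) = -952)
(M - 1642)*(-737 + 65*(-48)) = (-952 - 1642)*(-737 + 65*(-48)) = -2594*(-737 - 3120) = -2594*(-3857) = 10005058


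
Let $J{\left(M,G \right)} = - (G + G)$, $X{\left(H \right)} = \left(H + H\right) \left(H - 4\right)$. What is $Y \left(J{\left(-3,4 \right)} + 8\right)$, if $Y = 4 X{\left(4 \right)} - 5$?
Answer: $0$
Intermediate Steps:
$X{\left(H \right)} = 2 H \left(-4 + H\right)$
$J{\left(M,G \right)} = - 2 G$
$Y = -5$ ($Y = 4 \cdot 2 \cdot 4 \left(-4 + 4\right) - 5 = 4 \cdot 2 \cdot 4 \cdot 0 - 5 = 4 \cdot 0 - 5 = 0 - 5 = -5$)
$Y \left(J{\left(-3,4 \right)} + 8\right) = - 5 \left(\left(-2\right) 4 + 8\right) = - 5 \left(-8 + 8\right) = \left(-5\right) 0 = 0$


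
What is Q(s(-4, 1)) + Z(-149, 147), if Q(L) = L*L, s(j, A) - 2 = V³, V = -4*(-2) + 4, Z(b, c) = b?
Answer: 2992751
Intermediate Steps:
V = 12 (V = 8 + 4 = 12)
s(j, A) = 1730 (s(j, A) = 2 + 12³ = 2 + 1728 = 1730)
Q(L) = L²
Q(s(-4, 1)) + Z(-149, 147) = 1730² - 149 = 2992900 - 149 = 2992751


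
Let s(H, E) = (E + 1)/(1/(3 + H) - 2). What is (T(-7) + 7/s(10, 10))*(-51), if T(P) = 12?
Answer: -78591/143 ≈ -549.59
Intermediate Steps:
s(H, E) = (1 + E)/(-2 + 1/(3 + H))
(T(-7) + 7/s(10, 10))*(-51) = (12 + 7/(((-3 - 1*10 - 3*10 - 1*10*10)/(5 + 2*10))))*(-51) = (12 + 7/(((-3 - 10 - 30 - 100)/(5 + 20))))*(-51) = (12 + 7/((-143/25)))*(-51) = (12 + 7/(((1/25)*(-143))))*(-51) = (12 + 7/(-143/25))*(-51) = (12 + 7*(-25/143))*(-51) = (12 - 175/143)*(-51) = (1541/143)*(-51) = -78591/143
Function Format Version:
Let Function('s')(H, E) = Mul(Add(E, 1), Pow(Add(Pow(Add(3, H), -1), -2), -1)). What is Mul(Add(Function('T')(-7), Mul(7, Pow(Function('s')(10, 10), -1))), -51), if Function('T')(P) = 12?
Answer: Rational(-78591, 143) ≈ -549.59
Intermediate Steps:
Function('s')(H, E) = Mul(Pow(Add(-2, Pow(Add(3, H), -1)), -1), Add(1, E)) (Function('s')(H, E) = Mul(Add(1, E), Pow(Add(-2, Pow(Add(3, H), -1)), -1)) = Mul(Pow(Add(-2, Pow(Add(3, H), -1)), -1), Add(1, E)))
Mul(Add(Function('T')(-7), Mul(7, Pow(Function('s')(10, 10), -1))), -51) = Mul(Add(12, Mul(7, Pow(Mul(Pow(Add(5, Mul(2, 10)), -1), Add(-3, Mul(-1, 10), Mul(-3, 10), Mul(-1, 10, 10))), -1))), -51) = Mul(Add(12, Mul(7, Pow(Mul(Pow(Add(5, 20), -1), Add(-3, -10, -30, -100)), -1))), -51) = Mul(Add(12, Mul(7, Pow(Mul(Pow(25, -1), -143), -1))), -51) = Mul(Add(12, Mul(7, Pow(Mul(Rational(1, 25), -143), -1))), -51) = Mul(Add(12, Mul(7, Pow(Rational(-143, 25), -1))), -51) = Mul(Add(12, Mul(7, Rational(-25, 143))), -51) = Mul(Add(12, Rational(-175, 143)), -51) = Mul(Rational(1541, 143), -51) = Rational(-78591, 143)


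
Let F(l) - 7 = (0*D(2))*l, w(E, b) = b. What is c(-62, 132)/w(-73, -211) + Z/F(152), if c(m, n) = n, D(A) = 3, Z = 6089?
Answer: 1283855/1477 ≈ 869.23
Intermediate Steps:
F(l) = 7 (F(l) = 7 + (0*3)*l = 7 + 0*l = 7 + 0 = 7)
c(-62, 132)/w(-73, -211) + Z/F(152) = 132/(-211) + 6089/7 = 132*(-1/211) + 6089*(⅐) = -132/211 + 6089/7 = 1283855/1477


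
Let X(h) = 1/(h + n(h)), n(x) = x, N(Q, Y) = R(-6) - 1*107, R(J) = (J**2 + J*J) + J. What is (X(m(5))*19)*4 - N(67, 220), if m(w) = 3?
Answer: 161/3 ≈ 53.667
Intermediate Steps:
R(J) = J + 2*J**2 (R(J) = (J**2 + J**2) + J = 2*J**2 + J = J + 2*J**2)
N(Q, Y) = -41 (N(Q, Y) = -6*(1 + 2*(-6)) - 1*107 = -6*(1 - 12) - 107 = -6*(-11) - 107 = 66 - 107 = -41)
X(h) = 1/(2*h) (X(h) = 1/(h + h) = 1/(2*h))
(X(m(5))*19)*4 - N(67, 220) = (((1/2)/3)*19)*4 - 1*(-41) = (((1/2)*(1/3))*19)*4 + 41 = ((1/6)*19)*4 + 41 = (19/6)*4 + 41 = 38/3 + 41 = 161/3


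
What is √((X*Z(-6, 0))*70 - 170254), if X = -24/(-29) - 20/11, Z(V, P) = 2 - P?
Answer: 3*I*√1926592206/319 ≈ 412.79*I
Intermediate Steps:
X = -316/319 (X = -24*(-1/29) - 20*1/11 = 24/29 - 20/11 = -316/319 ≈ -0.99060)
√((X*Z(-6, 0))*70 - 170254) = √(-316*(2 - 1*0)/319*70 - 170254) = √(-316*(2 + 0)/319*70 - 170254) = √(-316/319*2*70 - 170254) = √(-632/319*70 - 170254) = √(-44240/319 - 170254) = √(-54355266/319) = 3*I*√1926592206/319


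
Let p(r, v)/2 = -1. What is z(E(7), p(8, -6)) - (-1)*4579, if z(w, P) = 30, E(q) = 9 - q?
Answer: 4609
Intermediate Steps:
p(r, v) = -2 (p(r, v) = 2*(-1) = -2)
z(E(7), p(8, -6)) - (-1)*4579 = 30 - (-1)*4579 = 30 - 1*(-4579) = 30 + 4579 = 4609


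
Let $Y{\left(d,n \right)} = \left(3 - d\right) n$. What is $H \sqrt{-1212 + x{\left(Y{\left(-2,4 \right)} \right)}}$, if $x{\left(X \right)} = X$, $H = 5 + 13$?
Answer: $36 i \sqrt{298} \approx 621.46 i$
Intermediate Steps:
$Y{\left(d,n \right)} = n \left(3 - d\right)$
$H = 18$
$H \sqrt{-1212 + x{\left(Y{\left(-2,4 \right)} \right)}} = 18 \sqrt{-1212 + 4 \left(3 - -2\right)} = 18 \sqrt{-1212 + 4 \left(3 + 2\right)} = 18 \sqrt{-1212 + 4 \cdot 5} = 18 \sqrt{-1212 + 20} = 18 \sqrt{-1192} = 18 \cdot 2 i \sqrt{298} = 36 i \sqrt{298}$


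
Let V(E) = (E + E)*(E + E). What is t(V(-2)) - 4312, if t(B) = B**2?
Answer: -4056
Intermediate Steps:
V(E) = 4*E**2 (V(E) = (2*E)*(2*E) = 4*E**2)
t(V(-2)) - 4312 = (4*(-2)**2)**2 - 4312 = (4*4)**2 - 4312 = 16**2 - 4312 = 256 - 4312 = -4056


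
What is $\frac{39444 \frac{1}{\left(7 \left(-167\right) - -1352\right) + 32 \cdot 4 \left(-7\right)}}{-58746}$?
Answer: $\frac{6574}{6980983} \approx 0.0009417$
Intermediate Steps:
$\frac{39444 \frac{1}{\left(7 \left(-167\right) - -1352\right) + 32 \cdot 4 \left(-7\right)}}{-58746} = \frac{39444}{\left(-1169 + 1352\right) + 128 \left(-7\right)} \left(- \frac{1}{58746}\right) = \frac{39444}{183 - 896} \left(- \frac{1}{58746}\right) = \frac{39444}{-713} \left(- \frac{1}{58746}\right) = 39444 \left(- \frac{1}{713}\right) \left(- \frac{1}{58746}\right) = \left(- \frac{39444}{713}\right) \left(- \frac{1}{58746}\right) = \frac{6574}{6980983}$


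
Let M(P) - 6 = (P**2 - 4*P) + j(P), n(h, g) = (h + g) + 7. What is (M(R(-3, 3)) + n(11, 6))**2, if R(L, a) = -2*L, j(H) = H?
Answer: 2304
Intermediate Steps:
n(h, g) = 7 + g + h (n(h, g) = (g + h) + 7 = 7 + g + h)
M(P) = 6 + P**2 - 3*P (M(P) = 6 + ((P**2 - 4*P) + P) = 6 + (P**2 - 3*P) = 6 + P**2 - 3*P)
(M(R(-3, 3)) + n(11, 6))**2 = ((6 + (-2*(-3))**2 - (-6)*(-3)) + (7 + 6 + 11))**2 = ((6 + 6**2 - 3*6) + 24)**2 = ((6 + 36 - 18) + 24)**2 = (24 + 24)**2 = 48**2 = 2304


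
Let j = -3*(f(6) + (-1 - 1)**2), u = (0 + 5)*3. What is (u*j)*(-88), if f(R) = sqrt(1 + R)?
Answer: 15840 + 3960*sqrt(7) ≈ 26317.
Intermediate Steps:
u = 15 (u = 5*3 = 15)
j = -12 - 3*sqrt(7) (j = -3*(sqrt(1 + 6) + (-1 - 1)**2) = -3*(sqrt(7) + (-2)**2) = -3*(sqrt(7) + 4) = -3*(4 + sqrt(7)) = -12 - 3*sqrt(7) ≈ -19.937)
(u*j)*(-88) = (15*(-12 - 3*sqrt(7)))*(-88) = (-180 - 45*sqrt(7))*(-88) = 15840 + 3960*sqrt(7)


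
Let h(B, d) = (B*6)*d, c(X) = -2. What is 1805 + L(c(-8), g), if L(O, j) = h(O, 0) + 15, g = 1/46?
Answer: 1820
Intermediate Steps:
h(B, d) = 6*B*d (h(B, d) = (6*B)*d = 6*B*d)
g = 1/46 ≈ 0.021739
L(O, j) = 15 (L(O, j) = 6*O*0 + 15 = 0 + 15 = 15)
1805 + L(c(-8), g) = 1805 + 15 = 1820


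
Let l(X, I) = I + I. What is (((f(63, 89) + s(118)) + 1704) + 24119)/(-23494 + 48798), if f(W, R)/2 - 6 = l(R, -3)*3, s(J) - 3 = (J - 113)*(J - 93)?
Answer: 25927/25304 ≈ 1.0246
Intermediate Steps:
s(J) = 3 + (-113 + J)*(-93 + J) (s(J) = 3 + (J - 113)*(J - 93) = 3 + (-113 + J)*(-93 + J))
l(X, I) = 2*I
f(W, R) = -24 (f(W, R) = 12 + 2*((2*(-3))*3) = 12 + 2*(-6*3) = 12 + 2*(-18) = 12 - 36 = -24)
(((f(63, 89) + s(118)) + 1704) + 24119)/(-23494 + 48798) = (((-24 + (10512 + 118² - 206*118)) + 1704) + 24119)/(-23494 + 48798) = (((-24 + (10512 + 13924 - 24308)) + 1704) + 24119)/25304 = (((-24 + 128) + 1704) + 24119)*(1/25304) = ((104 + 1704) + 24119)*(1/25304) = (1808 + 24119)*(1/25304) = 25927*(1/25304) = 25927/25304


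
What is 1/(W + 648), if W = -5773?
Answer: -1/5125 ≈ -0.00019512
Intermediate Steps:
1/(W + 648) = 1/(-5773 + 648) = 1/(-5125) = -1/5125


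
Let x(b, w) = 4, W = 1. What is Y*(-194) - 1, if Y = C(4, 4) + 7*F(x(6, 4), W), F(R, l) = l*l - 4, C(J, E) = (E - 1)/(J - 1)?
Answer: 3879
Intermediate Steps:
C(J, E) = (-1 + E)/(-1 + J)
F(R, l) = -4 + l² (F(R, l) = l² - 4 = -4 + l²)
Y = -20 (Y = (-1 + 4)/(-1 + 4) + 7*(-4 + 1²) = 3/3 + 7*(-4 + 1) = (⅓)*3 + 7*(-3) = 1 - 21 = -20)
Y*(-194) - 1 = -20*(-194) - 1 = 3880 - 1 = 3879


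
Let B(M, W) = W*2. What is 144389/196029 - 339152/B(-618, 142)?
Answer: -16610655233/13918059 ≈ -1193.5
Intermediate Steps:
B(M, W) = 2*W
144389/196029 - 339152/B(-618, 142) = 144389/196029 - 339152/(2*142) = 144389*(1/196029) - 339152/284 = 144389/196029 - 339152*1/284 = 144389/196029 - 84788/71 = -16610655233/13918059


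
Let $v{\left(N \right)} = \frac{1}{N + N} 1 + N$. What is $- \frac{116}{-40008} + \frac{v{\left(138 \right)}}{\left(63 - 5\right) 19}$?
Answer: $\frac{64964431}{507021384} \approx 0.12813$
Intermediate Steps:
$v{\left(N \right)} = N + \frac{1}{2 N}$ ($v{\left(N \right)} = \frac{1}{2 N} 1 + N = \frac{1}{2 N} + N = N + \frac{1}{2 N}$)
$- \frac{116}{-40008} + \frac{v{\left(138 \right)}}{\left(63 - 5\right) 19} = - \frac{116}{-40008} + \frac{138 + \frac{1}{2 \cdot 138}}{\left(63 - 5\right) 19} = \left(-116\right) \left(- \frac{1}{40008}\right) + \frac{138 + \frac{1}{2} \cdot \frac{1}{138}}{58 \cdot 19} = \frac{29}{10002} + \frac{138 + \frac{1}{276}}{1102} = \frac{29}{10002} + \frac{38089}{276} \cdot \frac{1}{1102} = \frac{29}{10002} + \frac{38089}{304152} = \frac{64964431}{507021384}$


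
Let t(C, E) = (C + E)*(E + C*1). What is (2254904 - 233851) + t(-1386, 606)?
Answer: 2629453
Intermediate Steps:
t(C, E) = (C + E)² (t(C, E) = (C + E)*(E + C) = (C + E)*(C + E) = (C + E)²)
(2254904 - 233851) + t(-1386, 606) = (2254904 - 233851) + (-1386 + 606)² = 2021053 + (-780)² = 2021053 + 608400 = 2629453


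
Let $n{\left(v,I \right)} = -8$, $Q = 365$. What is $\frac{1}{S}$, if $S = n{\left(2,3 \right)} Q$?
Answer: $- \frac{1}{2920} \approx -0.00034247$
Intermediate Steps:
$S = -2920$ ($S = \left(-8\right) 365 = -2920$)
$\frac{1}{S} = \frac{1}{-2920} = - \frac{1}{2920}$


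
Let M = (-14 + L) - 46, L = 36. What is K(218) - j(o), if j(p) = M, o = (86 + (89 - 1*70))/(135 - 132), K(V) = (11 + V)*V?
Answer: 49946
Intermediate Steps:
K(V) = V*(11 + V)
o = 35 (o = (86 + (89 - 70))/3 = (86 + 19)*(⅓) = 105*(⅓) = 35)
M = -24 (M = (-14 + 36) - 46 = 22 - 46 = -24)
j(p) = -24
K(218) - j(o) = 218*(11 + 218) - 1*(-24) = 218*229 + 24 = 49922 + 24 = 49946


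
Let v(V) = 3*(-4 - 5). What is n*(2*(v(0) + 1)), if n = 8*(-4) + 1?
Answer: 1612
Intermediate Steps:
v(V) = -27 (v(V) = 3*(-9) = -27)
n = -31 (n = -32 + 1 = -31)
n*(2*(v(0) + 1)) = -62*(-27 + 1) = -62*(-26) = -31*(-52) = 1612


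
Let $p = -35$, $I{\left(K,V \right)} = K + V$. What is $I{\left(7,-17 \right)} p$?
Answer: $350$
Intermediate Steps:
$I{\left(7,-17 \right)} p = \left(7 - 17\right) \left(-35\right) = \left(-10\right) \left(-35\right) = 350$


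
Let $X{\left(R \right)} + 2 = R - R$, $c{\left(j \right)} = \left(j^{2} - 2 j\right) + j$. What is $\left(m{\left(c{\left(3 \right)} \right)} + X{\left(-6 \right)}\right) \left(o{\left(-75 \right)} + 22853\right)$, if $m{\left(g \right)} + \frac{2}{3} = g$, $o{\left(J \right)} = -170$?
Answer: $75610$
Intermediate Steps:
$c{\left(j \right)} = j^{2} - j$
$X{\left(R \right)} = -2$ ($X{\left(R \right)} = -2 + \left(R - R\right) = -2 + 0 = -2$)
$m{\left(g \right)} = - \frac{2}{3} + g$
$\left(m{\left(c{\left(3 \right)} \right)} + X{\left(-6 \right)}\right) \left(o{\left(-75 \right)} + 22853\right) = \left(\left(- \frac{2}{3} + 3 \left(-1 + 3\right)\right) - 2\right) \left(-170 + 22853\right) = \left(\left(- \frac{2}{3} + 3 \cdot 2\right) - 2\right) 22683 = \left(\left(- \frac{2}{3} + 6\right) - 2\right) 22683 = \left(\frac{16}{3} - 2\right) 22683 = \frac{10}{3} \cdot 22683 = 75610$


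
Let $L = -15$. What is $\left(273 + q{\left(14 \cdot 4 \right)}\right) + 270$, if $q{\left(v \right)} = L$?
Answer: $528$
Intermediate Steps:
$q{\left(v \right)} = -15$
$\left(273 + q{\left(14 \cdot 4 \right)}\right) + 270 = \left(273 - 15\right) + 270 = 258 + 270 = 528$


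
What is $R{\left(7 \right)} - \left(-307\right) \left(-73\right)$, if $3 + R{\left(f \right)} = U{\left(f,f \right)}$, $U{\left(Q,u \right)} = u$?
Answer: $-22407$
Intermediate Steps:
$R{\left(f \right)} = -3 + f$
$R{\left(7 \right)} - \left(-307\right) \left(-73\right) = \left(-3 + 7\right) - \left(-307\right) \left(-73\right) = 4 - 22411 = -22407$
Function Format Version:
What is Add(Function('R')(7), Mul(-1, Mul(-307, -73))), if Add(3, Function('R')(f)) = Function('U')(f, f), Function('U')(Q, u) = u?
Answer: -22407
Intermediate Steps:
Function('R')(f) = Add(-3, f)
Add(Function('R')(7), Mul(-1, Mul(-307, -73))) = Add(Add(-3, 7), Mul(-1, Mul(-307, -73))) = Add(4, Mul(-1, 22411)) = Add(4, -22411) = -22407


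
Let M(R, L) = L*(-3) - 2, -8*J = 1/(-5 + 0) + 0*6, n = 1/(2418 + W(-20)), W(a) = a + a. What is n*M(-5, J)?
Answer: -83/95120 ≈ -0.00087258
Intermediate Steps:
W(a) = 2*a
n = 1/2378 (n = 1/(2418 + 2*(-20)) = 1/(2418 - 40) = 1/2378 ≈ 0.00042052)
J = 1/40 (J = -(1/(-5 + 0) + 0*6)/8 = -(1/(-5) + 0)/8 = -(-⅕ + 0)/8 = -⅛*(-⅕) = 1/40 ≈ 0.025000)
M(R, L) = -2 - 3*L (M(R, L) = -3*L - 2 = -2 - 3*L)
n*M(-5, J) = (-2 - 3*1/40)/2378 = (-2 - 3/40)/2378 = (1/2378)*(-83/40) = -83/95120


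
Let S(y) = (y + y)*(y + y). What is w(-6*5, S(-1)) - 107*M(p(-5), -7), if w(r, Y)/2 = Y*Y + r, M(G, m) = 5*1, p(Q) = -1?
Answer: -563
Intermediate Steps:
S(y) = 4*y² (S(y) = (2*y)*(2*y) = 4*y²)
M(G, m) = 5
w(r, Y) = 2*r + 2*Y² (w(r, Y) = 2*(Y*Y + r) = 2*(Y² + r) = 2*(r + Y²) = 2*r + 2*Y²)
w(-6*5, S(-1)) - 107*M(p(-5), -7) = (2*(-6*5) + 2*(4*(-1)²)²) - 107*5 = (2*(-1*30) + 2*(4*1)²) - 535 = (2*(-30) + 2*4²) - 535 = (-60 + 2*16) - 535 = (-60 + 32) - 535 = -28 - 535 = -563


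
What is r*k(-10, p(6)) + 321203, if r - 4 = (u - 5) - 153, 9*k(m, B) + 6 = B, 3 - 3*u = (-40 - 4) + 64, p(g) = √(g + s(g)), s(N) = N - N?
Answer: 2891785/9 - 479*√6/27 ≈ 3.2127e+5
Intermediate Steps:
s(N) = 0
p(g) = √g (p(g) = √(g + 0) = √g)
u = -17/3 (u = 1 - ((-40 - 4) + 64)/3 = 1 - (-44 + 64)/3 = 1 - ⅓*20 = 1 - 20/3 = -17/3 ≈ -5.6667)
k(m, B) = -⅔ + B/9
r = -479/3 (r = 4 + ((-17/3 - 5) - 153) = 4 + (-32/3 - 153) = 4 - 491/3 = -479/3 ≈ -159.67)
r*k(-10, p(6)) + 321203 = -479*(-⅔ + √6/9)/3 + 321203 = (958/9 - 479*√6/27) + 321203 = 2891785/9 - 479*√6/27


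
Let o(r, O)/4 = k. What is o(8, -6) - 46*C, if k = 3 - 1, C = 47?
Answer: -2154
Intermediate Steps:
k = 2
o(r, O) = 8 (o(r, O) = 4*2 = 8)
o(8, -6) - 46*C = 8 - 46*47 = 8 - 2162 = -2154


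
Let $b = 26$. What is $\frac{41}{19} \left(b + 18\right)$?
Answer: $\frac{1804}{19} \approx 94.947$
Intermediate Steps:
$\frac{41}{19} \left(b + 18\right) = \frac{41}{19} \left(26 + 18\right) = 41 \cdot \frac{1}{19} \cdot 44 = \frac{41}{19} \cdot 44 = \frac{1804}{19}$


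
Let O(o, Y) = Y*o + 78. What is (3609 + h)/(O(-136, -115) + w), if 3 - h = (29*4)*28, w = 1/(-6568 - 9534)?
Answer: 5861128/253091235 ≈ 0.023158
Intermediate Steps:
O(o, Y) = 78 + Y*o
w = -1/16102 (w = 1/(-16102) = -1/16102 ≈ -6.2104e-5)
h = -3245 (h = 3 - 29*4*28 = 3 - 116*28 = 3 - 1*3248 = 3 - 3248 = -3245)
(3609 + h)/(O(-136, -115) + w) = (3609 - 3245)/((78 - 115*(-136)) - 1/16102) = 364/((78 + 15640) - 1/16102) = 364/(15718 - 1/16102) = 364/(253091235/16102) = 364*(16102/253091235) = 5861128/253091235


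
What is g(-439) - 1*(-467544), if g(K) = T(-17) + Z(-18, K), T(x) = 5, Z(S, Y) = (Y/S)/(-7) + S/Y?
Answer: 25861814933/55314 ≈ 4.6755e+5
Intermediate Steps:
Z(S, Y) = S/Y - Y/(7*S) (Z(S, Y) = (Y/S)*(-⅐) + S/Y = -Y/(7*S) + S/Y = S/Y - Y/(7*S))
g(K) = 5 - 18/K + K/126 (g(K) = 5 + (-18/K - ⅐*K/(-18)) = 5 + (-18/K - ⅐*K*(-1/18)) = 5 + (-18/K + K/126) = 5 - 18/K + K/126)
g(-439) - 1*(-467544) = (5 - 18/(-439) + (1/126)*(-439)) - 1*(-467544) = (5 - 18*(-1/439) - 439/126) + 467544 = (5 + 18/439 - 439/126) + 467544 = 86117/55314 + 467544 = 25861814933/55314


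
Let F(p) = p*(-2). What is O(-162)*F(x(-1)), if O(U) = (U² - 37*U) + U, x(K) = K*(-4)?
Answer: -256608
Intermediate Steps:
x(K) = -4*K
O(U) = U² - 36*U
F(p) = -2*p
O(-162)*F(x(-1)) = (-162*(-36 - 162))*(-(-8)*(-1)) = (-162*(-198))*(-2*4) = 32076*(-8) = -256608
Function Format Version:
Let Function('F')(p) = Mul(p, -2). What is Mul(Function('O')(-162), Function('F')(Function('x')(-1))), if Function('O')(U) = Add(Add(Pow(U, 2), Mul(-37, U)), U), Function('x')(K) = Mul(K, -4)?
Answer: -256608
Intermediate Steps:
Function('x')(K) = Mul(-4, K)
Function('O')(U) = Add(Pow(U, 2), Mul(-36, U))
Function('F')(p) = Mul(-2, p)
Mul(Function('O')(-162), Function('F')(Function('x')(-1))) = Mul(Mul(-162, Add(-36, -162)), Mul(-2, Mul(-4, -1))) = Mul(Mul(-162, -198), Mul(-2, 4)) = Mul(32076, -8) = -256608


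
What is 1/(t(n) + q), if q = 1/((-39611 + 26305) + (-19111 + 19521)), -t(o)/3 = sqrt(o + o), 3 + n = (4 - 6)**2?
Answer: 12896/2993522687 - 498920448*sqrt(2)/2993522687 ≈ -0.23570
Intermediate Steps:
n = 1 (n = -3 + (4 - 6)**2 = -3 + (-2)**2 = -3 + 4 = 1)
t(o) = -3*sqrt(2)*sqrt(o) (t(o) = -3*sqrt(o + o) = -3*sqrt(2)*sqrt(o))
q = -1/12896 (q = 1/(-13306 + 410) = 1/(-12896) = -1/12896 ≈ -7.7543e-5)
1/(t(n) + q) = 1/(-3*sqrt(2)*sqrt(1) - 1/12896) = 1/(-3*sqrt(2)*1 - 1/12896) = 1/(-3*sqrt(2) - 1/12896) = 1/(-1/12896 - 3*sqrt(2))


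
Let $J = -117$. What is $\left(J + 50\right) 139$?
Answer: $-9313$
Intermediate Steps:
$\left(J + 50\right) 139 = \left(-117 + 50\right) 139 = \left(-67\right) 139 = -9313$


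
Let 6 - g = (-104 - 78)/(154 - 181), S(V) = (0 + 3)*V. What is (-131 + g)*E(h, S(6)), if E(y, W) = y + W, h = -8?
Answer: -35570/27 ≈ -1317.4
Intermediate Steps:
S(V) = 3*V
E(y, W) = W + y
g = -20/27 (g = 6 - (-104 - 78)/(154 - 181) = 6 - (-182)/(-27) = 6 - (-182)*(-1)/27 = 6 - 1*182/27 = 6 - 182/27 = -20/27 ≈ -0.74074)
(-131 + g)*E(h, S(6)) = (-131 - 20/27)*(3*6 - 8) = -3557*(18 - 8)/27 = -3557/27*10 = -35570/27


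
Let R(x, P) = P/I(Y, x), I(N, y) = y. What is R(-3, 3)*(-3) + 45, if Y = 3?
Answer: 48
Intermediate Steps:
R(x, P) = P/x
R(-3, 3)*(-3) + 45 = (3/(-3))*(-3) + 45 = (3*(-⅓))*(-3) + 45 = -1*(-3) + 45 = 3 + 45 = 48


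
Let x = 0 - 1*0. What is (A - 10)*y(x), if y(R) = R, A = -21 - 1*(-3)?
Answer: 0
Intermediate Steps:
x = 0 (x = 0 + 0 = 0)
A = -18 (A = -21 + 3 = -18)
(A - 10)*y(x) = (-18 - 10)*0 = -28*0 = 0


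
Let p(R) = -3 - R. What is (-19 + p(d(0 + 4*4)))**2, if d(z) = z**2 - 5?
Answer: 74529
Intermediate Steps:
d(z) = -5 + z**2
(-19 + p(d(0 + 4*4)))**2 = (-19 + (-3 - (-5 + (0 + 4*4)**2)))**2 = (-19 + (-3 - (-5 + (0 + 16)**2)))**2 = (-19 + (-3 - (-5 + 16**2)))**2 = (-19 + (-3 - (-5 + 256)))**2 = (-19 + (-3 - 1*251))**2 = (-19 + (-3 - 251))**2 = (-19 - 254)**2 = (-273)**2 = 74529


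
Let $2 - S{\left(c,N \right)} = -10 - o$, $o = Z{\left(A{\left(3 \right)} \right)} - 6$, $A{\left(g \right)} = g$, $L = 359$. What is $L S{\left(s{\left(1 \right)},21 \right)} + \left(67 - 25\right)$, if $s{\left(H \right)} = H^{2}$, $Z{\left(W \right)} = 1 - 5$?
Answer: $760$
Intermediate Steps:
$Z{\left(W \right)} = -4$ ($Z{\left(W \right)} = 1 - 5 = -4$)
$o = -10$ ($o = -4 - 6 = -10$)
$S{\left(c,N \right)} = 2$ ($S{\left(c,N \right)} = 2 - \left(-10 - -10\right) = 2 - \left(-10 + 10\right) = 2 - 0 = 2 + 0 = 2$)
$L S{\left(s{\left(1 \right)},21 \right)} + \left(67 - 25\right) = 359 \cdot 2 + \left(67 - 25\right) = 718 + 42 = 760$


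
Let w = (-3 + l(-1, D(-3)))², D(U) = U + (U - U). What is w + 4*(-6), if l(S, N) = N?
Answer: 12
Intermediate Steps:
D(U) = U (D(U) = U + 0 = U)
w = 36 (w = (-3 - 3)² = (-6)² = 36)
w + 4*(-6) = 36 + 4*(-6) = 36 - 24 = 12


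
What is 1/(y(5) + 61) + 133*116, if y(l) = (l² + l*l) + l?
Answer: 1789649/116 ≈ 15428.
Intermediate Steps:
y(l) = l + 2*l² (y(l) = (l² + l²) + l = 2*l² + l = l + 2*l²)
1/(y(5) + 61) + 133*116 = 1/(5*(1 + 2*5) + 61) + 133*116 = 1/(5*(1 + 10) + 61) + 15428 = 1/(5*11 + 61) + 15428 = 1/(55 + 61) + 15428 = 1/116 + 15428 = 1789649/116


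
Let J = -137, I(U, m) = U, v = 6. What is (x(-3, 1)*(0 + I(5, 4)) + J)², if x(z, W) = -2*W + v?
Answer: 13689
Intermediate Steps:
x(z, W) = 6 - 2*W (x(z, W) = -2*W + 6 = 6 - 2*W)
(x(-3, 1)*(0 + I(5, 4)) + J)² = ((6 - 2*1)*(0 + 5) - 137)² = ((6 - 2)*5 - 137)² = (4*5 - 137)² = (20 - 137)² = (-117)² = 13689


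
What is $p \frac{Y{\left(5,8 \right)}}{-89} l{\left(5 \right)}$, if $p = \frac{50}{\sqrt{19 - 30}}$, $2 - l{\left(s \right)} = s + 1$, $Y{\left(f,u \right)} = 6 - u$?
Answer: $\frac{400 i \sqrt{11}}{979} \approx 1.3551 i$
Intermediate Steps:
$l{\left(s \right)} = 1 - s$ ($l{\left(s \right)} = 2 - \left(s + 1\right) = 2 - \left(1 + s\right) = 1 - s$)
$p = - \frac{50 i \sqrt{11}}{11}$ ($p = \frac{50}{\sqrt{-11}} = \frac{50}{i \sqrt{11}} = 50 \left(- \frac{i \sqrt{11}}{11}\right) = - \frac{50 i \sqrt{11}}{11} \approx - 15.076 i$)
$p \frac{Y{\left(5,8 \right)}}{-89} l{\left(5 \right)} = - \frac{50 i \sqrt{11}}{11} \frac{6 - 8}{-89} \left(1 - 5\right) = - \frac{50 i \sqrt{11}}{11} \left(6 - 8\right) \left(- \frac{1}{89}\right) \left(1 - 5\right) = - \frac{50 i \sqrt{11}}{11} \left(\left(-2\right) \left(- \frac{1}{89}\right)\right) \left(-4\right) = - \frac{50 i \sqrt{11}}{11} \cdot \frac{2}{89} \left(-4\right) = - \frac{100 i \sqrt{11}}{979} \left(-4\right) = \frac{400 i \sqrt{11}}{979}$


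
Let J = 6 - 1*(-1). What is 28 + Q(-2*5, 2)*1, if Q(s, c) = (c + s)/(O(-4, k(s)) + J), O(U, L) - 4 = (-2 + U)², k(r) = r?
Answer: 1308/47 ≈ 27.830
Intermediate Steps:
J = 7 (J = 6 + 1 = 7)
O(U, L) = 4 + (-2 + U)²
Q(s, c) = c/47 + s/47 (Q(s, c) = (c + s)/((4 + (-2 - 4)²) + 7) = (c + s)/((4 + (-6)²) + 7) = (c + s)/((4 + 36) + 7) = (c + s)/(40 + 7) = (c + s)/47 = (c + s)*(1/47) = c/47 + s/47)
28 + Q(-2*5, 2)*1 = 28 + ((1/47)*2 + (-2*5)/47)*1 = 28 + (2/47 + (1/47)*(-10))*1 = 28 + (2/47 - 10/47)*1 = 28 - 8/47*1 = 28 - 8/47 = 1308/47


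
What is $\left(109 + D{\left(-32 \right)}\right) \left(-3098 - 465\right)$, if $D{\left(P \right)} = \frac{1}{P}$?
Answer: $- \frac{12424181}{32} \approx -3.8826 \cdot 10^{5}$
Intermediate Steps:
$\left(109 + D{\left(-32 \right)}\right) \left(-3098 - 465\right) = \left(109 + \frac{1}{-32}\right) \left(-3098 - 465\right) = \left(109 - \frac{1}{32}\right) \left(-3563\right) = \frac{3487}{32} \left(-3563\right) = - \frac{12424181}{32}$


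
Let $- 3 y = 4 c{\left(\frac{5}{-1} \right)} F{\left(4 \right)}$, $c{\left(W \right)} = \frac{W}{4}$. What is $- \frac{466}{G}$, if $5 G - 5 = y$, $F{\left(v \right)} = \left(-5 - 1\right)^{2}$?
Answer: $- \frac{466}{13} \approx -35.846$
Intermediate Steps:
$c{\left(W \right)} = \frac{W}{4}$ ($c{\left(W \right)} = W \frac{1}{4} = \frac{W}{4}$)
$F{\left(v \right)} = 36$ ($F{\left(v \right)} = \left(-6\right)^{2} = 36$)
$y = 60$ ($y = - \frac{4 \frac{5 \frac{1}{-1}}{4} \cdot 36}{3} = - \frac{4 \frac{5 \left(-1\right)}{4} \cdot 36}{3} = - \frac{4 \cdot \frac{1}{4} \left(-5\right) 36}{3} = - \frac{4 \left(- \frac{5}{4}\right) 36}{3} = - \frac{\left(-5\right) 36}{3} = \left(- \frac{1}{3}\right) \left(-180\right) = 60$)
$G = 13$ ($G = 1 + \frac{1}{5} \cdot 60 = 1 + 12 = 13$)
$- \frac{466}{G} = - \frac{466}{13}$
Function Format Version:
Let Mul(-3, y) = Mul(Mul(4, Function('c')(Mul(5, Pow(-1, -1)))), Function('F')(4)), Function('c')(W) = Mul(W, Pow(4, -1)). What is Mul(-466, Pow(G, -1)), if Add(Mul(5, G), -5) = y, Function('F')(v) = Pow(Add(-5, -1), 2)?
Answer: Rational(-466, 13) ≈ -35.846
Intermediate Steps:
Function('c')(W) = Mul(Rational(1, 4), W) (Function('c')(W) = Mul(W, Rational(1, 4)) = Mul(Rational(1, 4), W))
Function('F')(v) = 36 (Function('F')(v) = Pow(-6, 2) = 36)
y = 60 (y = Mul(Rational(-1, 3), Mul(Mul(4, Mul(Rational(1, 4), Mul(5, Pow(-1, -1)))), 36)) = Mul(Rational(-1, 3), Mul(Mul(4, Mul(Rational(1, 4), Mul(5, -1))), 36)) = Mul(Rational(-1, 3), Mul(Mul(4, Mul(Rational(1, 4), -5)), 36)) = Mul(Rational(-1, 3), Mul(Mul(4, Rational(-5, 4)), 36)) = Mul(Rational(-1, 3), Mul(-5, 36)) = Mul(Rational(-1, 3), -180) = 60)
G = 13 (G = Add(1, Mul(Rational(1, 5), 60)) = Add(1, 12) = 13)
Mul(-466, Pow(G, -1)) = Mul(-466, Pow(13, -1)) = Mul(-466, Rational(1, 13)) = Rational(-466, 13)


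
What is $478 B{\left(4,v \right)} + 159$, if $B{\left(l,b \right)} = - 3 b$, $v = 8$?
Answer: $-11313$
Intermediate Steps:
$478 B{\left(4,v \right)} + 159 = 478 \left(\left(-3\right) 8\right) + 159 = 478 \left(-24\right) + 159 = -11472 + 159 = -11313$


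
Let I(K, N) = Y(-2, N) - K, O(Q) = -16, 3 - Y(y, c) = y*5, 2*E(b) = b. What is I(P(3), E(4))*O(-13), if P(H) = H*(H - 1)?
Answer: -112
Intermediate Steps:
E(b) = b/2
Y(y, c) = 3 - 5*y (Y(y, c) = 3 - y*5 = 3 - 5*y)
P(H) = H*(-1 + H)
I(K, N) = 13 - K (I(K, N) = (3 - 5*(-2)) - K = (3 + 10) - K = 13 - K)
I(P(3), E(4))*O(-13) = (13 - 3*(-1 + 3))*(-16) = (13 - 3*2)*(-16) = (13 - 1*6)*(-16) = (13 - 6)*(-16) = 7*(-16) = -112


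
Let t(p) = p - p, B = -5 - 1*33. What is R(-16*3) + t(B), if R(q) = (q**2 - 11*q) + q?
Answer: 2784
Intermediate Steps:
R(q) = q**2 - 10*q
B = -38 (B = -5 - 33 = -38)
t(p) = 0
R(-16*3) + t(B) = (-16*3)*(-10 - 16*3) + 0 = -48*(-10 - 48) + 0 = -48*(-58) + 0 = 2784 + 0 = 2784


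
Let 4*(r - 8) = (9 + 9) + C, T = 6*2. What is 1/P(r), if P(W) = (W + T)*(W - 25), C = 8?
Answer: -4/1113 ≈ -0.0035939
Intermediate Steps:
T = 12
r = 29/2 (r = 8 + ((9 + 9) + 8)/4 = 8 + (18 + 8)/4 = 8 + (¼)*26 = 8 + 13/2 = 29/2 ≈ 14.500)
P(W) = (-25 + W)*(12 + W) (P(W) = (W + 12)*(W - 25) = (12 + W)*(-25 + W) = (-25 + W)*(12 + W))
1/P(r) = 1/(-300 + (29/2)² - 13*29/2) = 1/(-300 + 841/4 - 377/2) = 1/(-1113/4) = -4/1113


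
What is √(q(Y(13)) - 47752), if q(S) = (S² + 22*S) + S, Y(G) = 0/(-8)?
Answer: 2*I*√11938 ≈ 218.52*I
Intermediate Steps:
Y(G) = 0 (Y(G) = 0*(-⅛) = 0)
q(S) = S² + 23*S
√(q(Y(13)) - 47752) = √(0*(23 + 0) - 47752) = √(0*23 - 47752) = √(0 - 47752) = √(-47752) = 2*I*√11938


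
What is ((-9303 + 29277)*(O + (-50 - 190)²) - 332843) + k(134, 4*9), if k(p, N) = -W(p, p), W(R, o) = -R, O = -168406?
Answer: -2213571753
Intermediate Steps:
k(p, N) = p (k(p, N) = -(-1)*p = p)
((-9303 + 29277)*(O + (-50 - 190)²) - 332843) + k(134, 4*9) = ((-9303 + 29277)*(-168406 + (-50 - 190)²) - 332843) + 134 = (19974*(-168406 + (-240)²) - 332843) + 134 = (19974*(-168406 + 57600) - 332843) + 134 = (19974*(-110806) - 332843) + 134 = (-2213239044 - 332843) + 134 = -2213571887 + 134 = -2213571753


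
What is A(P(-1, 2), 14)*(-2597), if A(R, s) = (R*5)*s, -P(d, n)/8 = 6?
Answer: 8725920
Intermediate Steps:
P(d, n) = -48 (P(d, n) = -8*6 = -48)
A(R, s) = 5*R*s (A(R, s) = (5*R)*s = 5*R*s)
A(P(-1, 2), 14)*(-2597) = (5*(-48)*14)*(-2597) = -3360*(-2597) = 8725920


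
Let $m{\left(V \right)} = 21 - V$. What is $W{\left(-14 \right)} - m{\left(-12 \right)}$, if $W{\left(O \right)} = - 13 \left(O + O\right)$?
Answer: $331$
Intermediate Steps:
$W{\left(O \right)} = - 26 O$ ($W{\left(O \right)} = - 13 \cdot 2 O = - 26 O$)
$W{\left(-14 \right)} - m{\left(-12 \right)} = \left(-26\right) \left(-14\right) - \left(21 - -12\right) = 364 - \left(21 + 12\right) = 364 - 33 = 331$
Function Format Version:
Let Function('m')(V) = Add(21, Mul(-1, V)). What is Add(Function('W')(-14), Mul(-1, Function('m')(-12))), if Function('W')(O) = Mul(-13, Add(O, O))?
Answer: 331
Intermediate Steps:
Function('W')(O) = Mul(-26, O) (Function('W')(O) = Mul(-13, Mul(2, O)) = Mul(-26, O))
Add(Function('W')(-14), Mul(-1, Function('m')(-12))) = Add(Mul(-26, -14), Mul(-1, Add(21, Mul(-1, -12)))) = Add(364, Mul(-1, Add(21, 12))) = Add(364, Mul(-1, 33)) = Add(364, -33) = 331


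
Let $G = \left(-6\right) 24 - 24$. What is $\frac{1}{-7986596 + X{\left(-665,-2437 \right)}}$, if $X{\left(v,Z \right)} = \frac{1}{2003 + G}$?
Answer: $- \frac{1835}{14655403659} \approx -1.2521 \cdot 10^{-7}$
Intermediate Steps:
$G = -168$ ($G = -144 - 24 = -168$)
$X{\left(v,Z \right)} = \frac{1}{1835}$ ($X{\left(v,Z \right)} = \frac{1}{2003 - 168} = \frac{1}{1835}$)
$\frac{1}{-7986596 + X{\left(-665,-2437 \right)}} = \frac{1}{-7986596 + \frac{1}{1835}} = \frac{1}{- \frac{14655403659}{1835}} = - \frac{1835}{14655403659}$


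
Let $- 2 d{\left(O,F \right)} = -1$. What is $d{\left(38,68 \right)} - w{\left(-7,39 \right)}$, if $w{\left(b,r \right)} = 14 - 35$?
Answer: $\frac{43}{2} \approx 21.5$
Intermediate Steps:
$w{\left(b,r \right)} = -21$ ($w{\left(b,r \right)} = 14 - 35 = -21$)
$d{\left(O,F \right)} = \frac{1}{2}$ ($d{\left(O,F \right)} = \left(- \frac{1}{2}\right) \left(-1\right) = \frac{1}{2}$)
$d{\left(38,68 \right)} - w{\left(-7,39 \right)} = \frac{1}{2} - -21 = \frac{1}{2} + 21 = \frac{43}{2}$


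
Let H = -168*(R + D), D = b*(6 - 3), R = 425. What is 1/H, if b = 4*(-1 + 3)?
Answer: -1/75432 ≈ -1.3257e-5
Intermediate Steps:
b = 8 (b = 4*2 = 8)
D = 24 (D = 8*(6 - 3) = 8*3 = 24)
H = -75432 (H = -168*(425 + 24) = -168*449 = -75432)
1/H = 1/(-75432) = -1/75432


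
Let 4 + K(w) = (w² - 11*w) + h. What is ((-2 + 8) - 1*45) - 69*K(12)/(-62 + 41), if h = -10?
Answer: -319/7 ≈ -45.571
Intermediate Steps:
K(w) = -14 + w² - 11*w (K(w) = -4 + ((w² - 11*w) - 10) = -4 + (-10 + w² - 11*w) = -14 + w² - 11*w)
((-2 + 8) - 1*45) - 69*K(12)/(-62 + 41) = ((-2 + 8) - 1*45) - 69*(-14 + 12² - 11*12)/(-62 + 41) = (6 - 45) - 69*(-14 + 144 - 132)/(-21) = -39 - (-138)*(-1)/21 = -39 - 69*2/21 = -39 - 46/7 = -319/7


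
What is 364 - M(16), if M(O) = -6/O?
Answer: 2915/8 ≈ 364.38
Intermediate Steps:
364 - M(16) = 364 - (-6)/16 = 364 - 1*(-3/8) = 364 + 3/8 = 2915/8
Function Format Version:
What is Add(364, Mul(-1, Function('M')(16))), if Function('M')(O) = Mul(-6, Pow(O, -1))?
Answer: Rational(2915, 8) ≈ 364.38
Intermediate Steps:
Add(364, Mul(-1, Function('M')(16))) = Add(364, Mul(-1, Mul(-6, Pow(16, -1)))) = Add(364, Mul(-1, Mul(-6, Rational(1, 16)))) = Add(364, Mul(-1, Rational(-3, 8))) = Add(364, Rational(3, 8)) = Rational(2915, 8)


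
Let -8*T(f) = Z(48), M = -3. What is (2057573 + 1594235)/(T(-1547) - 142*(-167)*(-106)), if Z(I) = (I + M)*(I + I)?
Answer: -228238/157139 ≈ -1.4525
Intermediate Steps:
Z(I) = 2*I*(-3 + I) (Z(I) = (I - 3)*(I + I) = (-3 + I)*(2*I) = 2*I*(-3 + I))
T(f) = -540 (T(f) = -48*(-3 + 48)/4 = -48*45/4 = -1/8*4320 = -540)
(2057573 + 1594235)/(T(-1547) - 142*(-167)*(-106)) = (2057573 + 1594235)/(-540 - 142*(-167)*(-106)) = 3651808/(-540 + 23714*(-106)) = 3651808/(-540 - 2513684) = 3651808/(-2514224) = 3651808*(-1/2514224) = -228238/157139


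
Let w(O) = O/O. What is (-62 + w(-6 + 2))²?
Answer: 3721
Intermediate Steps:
w(O) = 1
(-62 + w(-6 + 2))² = (-62 + 1)² = (-61)² = 3721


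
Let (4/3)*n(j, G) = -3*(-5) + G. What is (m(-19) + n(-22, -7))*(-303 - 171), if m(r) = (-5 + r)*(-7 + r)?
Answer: -298620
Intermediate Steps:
m(r) = (-7 + r)*(-5 + r)
n(j, G) = 45/4 + 3*G/4 (n(j, G) = 3*(-3*(-5) + G)/4 = 3*(15 + G)/4 = 45/4 + 3*G/4)
(m(-19) + n(-22, -7))*(-303 - 171) = ((35 + (-19)² - 12*(-19)) + (45/4 + (¾)*(-7)))*(-303 - 171) = ((35 + 361 + 228) + (45/4 - 21/4))*(-474) = (624 + 6)*(-474) = 630*(-474) = -298620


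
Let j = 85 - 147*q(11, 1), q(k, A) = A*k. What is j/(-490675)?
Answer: 1532/490675 ≈ 0.0031222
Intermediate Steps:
j = -1532 (j = 85 - 147*11 = 85 - 1617 = -1532)
j/(-490675) = -1532/(-490675) = -1532*(-1/490675) = 1532/490675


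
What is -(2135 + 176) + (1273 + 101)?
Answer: -937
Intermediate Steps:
-(2135 + 176) + (1273 + 101) = -1*2311 + 1374 = -2311 + 1374 = -937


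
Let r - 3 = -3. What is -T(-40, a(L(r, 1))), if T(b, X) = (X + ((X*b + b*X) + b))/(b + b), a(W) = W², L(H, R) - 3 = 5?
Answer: -637/10 ≈ -63.700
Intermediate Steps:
r = 0 (r = 3 - 3 = 0)
L(H, R) = 8 (L(H, R) = 3 + 5 = 8)
T(b, X) = (X + b + 2*X*b)/(2*b) (T(b, X) = (X + ((X*b + X*b) + b))/((2*b)) = (X + (2*X*b + b))*(1/(2*b)) = (X + (b + 2*X*b))*(1/(2*b)) = (X + b + 2*X*b)*(1/(2*b)) = (X + b + 2*X*b)/(2*b))
-T(-40, a(L(r, 1))) = -(½ + 8² + (½)*8²/(-40)) = -(½ + 64 + (½)*64*(-1/40)) = -(½ + 64 - ⅘) = -1*637/10 = -637/10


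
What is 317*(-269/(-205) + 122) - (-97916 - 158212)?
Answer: 60519683/205 ≈ 2.9522e+5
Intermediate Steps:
317*(-269/(-205) + 122) - (-97916 - 158212) = 317*(-269*(-1/205) + 122) - 1*(-256128) = 317*(269/205 + 122) + 256128 = 317*(25279/205) + 256128 = 8013443/205 + 256128 = 60519683/205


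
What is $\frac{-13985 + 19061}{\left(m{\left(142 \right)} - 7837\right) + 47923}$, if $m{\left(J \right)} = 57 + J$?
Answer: $\frac{5076}{40285} \approx 0.126$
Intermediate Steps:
$\frac{-13985 + 19061}{\left(m{\left(142 \right)} - 7837\right) + 47923} = \frac{-13985 + 19061}{\left(\left(57 + 142\right) - 7837\right) + 47923} = \frac{5076}{\left(199 - 7837\right) + 47923} = \frac{5076}{-7638 + 47923} = \frac{5076}{40285}$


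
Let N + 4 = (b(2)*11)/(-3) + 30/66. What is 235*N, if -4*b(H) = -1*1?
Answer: -138415/132 ≈ -1048.6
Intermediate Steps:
b(H) = ¼ (b(H) = -(-1)/4 = -¼*(-1) = ¼)
N = -589/132 (N = -4 + (((¼)*11)/(-3) + 30/66) = -4 + ((11/4)*(-⅓) + 30*(1/66)) = -4 + (-11/12 + 5/11) = -4 - 61/132 = -589/132 ≈ -4.4621)
235*N = 235*(-589/132) = -138415/132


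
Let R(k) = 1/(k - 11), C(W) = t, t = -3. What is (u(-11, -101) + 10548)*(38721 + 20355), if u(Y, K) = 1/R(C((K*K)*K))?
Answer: 622306584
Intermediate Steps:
C(W) = -3
R(k) = 1/(-11 + k)
u(Y, K) = -14 (u(Y, K) = 1/(1/(-11 - 3)) = 1/(1/(-14)) = 1/(-1/14) = -14)
(u(-11, -101) + 10548)*(38721 + 20355) = (-14 + 10548)*(38721 + 20355) = 10534*59076 = 622306584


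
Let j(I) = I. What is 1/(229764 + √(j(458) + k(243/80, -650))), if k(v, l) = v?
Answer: 18381120/4223319618797 - 4*√184415/4223319618797 ≈ 4.3519e-6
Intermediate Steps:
1/(229764 + √(j(458) + k(243/80, -650))) = 1/(229764 + √(458 + 243/80)) = 1/(229764 + √(36883/80)) = 1/(229764 + √184415/20)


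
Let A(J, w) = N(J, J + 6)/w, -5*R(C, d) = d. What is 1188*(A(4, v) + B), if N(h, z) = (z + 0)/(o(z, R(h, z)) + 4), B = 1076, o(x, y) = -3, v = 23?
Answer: 29412504/23 ≈ 1.2788e+6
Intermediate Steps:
R(C, d) = -d/5
N(h, z) = z (N(h, z) = (z + 0)/(-3 + 4) = z/1 = z*1 = z)
A(J, w) = (6 + J)/w (A(J, w) = (J + 6)/w = (6 + J)/w)
1188*(A(4, v) + B) = 1188*((6 + 4)/23 + 1076) = 1188*((1/23)*10 + 1076) = 1188*(10/23 + 1076) = 1188*(24758/23) = 29412504/23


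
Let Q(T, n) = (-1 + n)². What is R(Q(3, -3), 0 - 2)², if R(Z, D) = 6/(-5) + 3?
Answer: 81/25 ≈ 3.2400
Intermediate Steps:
R(Z, D) = 9/5 (R(Z, D) = 6*(-⅕) + 3 = -6/5 + 3 = 9/5)
R(Q(3, -3), 0 - 2)² = (9/5)² = 81/25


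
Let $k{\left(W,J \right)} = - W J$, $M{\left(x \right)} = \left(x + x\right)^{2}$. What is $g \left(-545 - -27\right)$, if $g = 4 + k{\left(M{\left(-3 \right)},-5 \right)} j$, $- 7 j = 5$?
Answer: $64528$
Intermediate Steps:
$j = - \frac{5}{7}$ ($j = \left(- \frac{1}{7}\right) 5 = - \frac{5}{7} \approx -0.71429$)
$M{\left(x \right)} = 4 x^{2}$ ($M{\left(x \right)} = \left(2 x\right)^{2} = 4 x^{2}$)
$k{\left(W,J \right)} = - J W$
$g = - \frac{872}{7}$ ($g = 4 + \left(-1\right) \left(-5\right) 4 \left(-3\right)^{2} \left(- \frac{5}{7}\right) = 4 + \left(-1\right) \left(-5\right) 4 \cdot 9 \left(- \frac{5}{7}\right) = 4 + \left(-1\right) \left(-5\right) 36 \left(- \frac{5}{7}\right) = 4 + 180 \left(- \frac{5}{7}\right) = 4 - \frac{900}{7} = - \frac{872}{7} \approx -124.57$)
$g \left(-545 - -27\right) = - \frac{872 \left(-545 - -27\right)}{7} = - \frac{872 \left(-545 + 27\right)}{7} = \left(- \frac{872}{7}\right) \left(-518\right) = 64528$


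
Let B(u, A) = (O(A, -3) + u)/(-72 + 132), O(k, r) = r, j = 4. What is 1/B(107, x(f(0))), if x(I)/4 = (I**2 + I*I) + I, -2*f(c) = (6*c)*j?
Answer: 15/26 ≈ 0.57692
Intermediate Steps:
f(c) = -12*c (f(c) = -6*c*4/2 = -12*c)
x(I) = 4*I + 8*I**2 (x(I) = 4*((I**2 + I*I) + I) = 4*((I**2 + I**2) + I) = 4*(2*I**2 + I) = 4*(I + 2*I**2) = 4*I + 8*I**2)
B(u, A) = -1/20 + u/60 (B(u, A) = (-3 + u)/(-72 + 132) = (-3 + u)/60 = (-3 + u)*(1/60) = -1/20 + u/60)
1/B(107, x(f(0))) = 1/(-1/20 + (1/60)*107) = 1/(-1/20 + 107/60) = 1/(26/15) = 15/26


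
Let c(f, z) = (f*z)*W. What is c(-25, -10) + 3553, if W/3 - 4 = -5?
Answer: 2803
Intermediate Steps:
W = -3 (W = 12 + 3*(-5) = 12 - 15 = -3)
c(f, z) = -3*f*z (c(f, z) = (f*z)*(-3) = -3*f*z)
c(-25, -10) + 3553 = -3*(-25)*(-10) + 3553 = -750 + 3553 = 2803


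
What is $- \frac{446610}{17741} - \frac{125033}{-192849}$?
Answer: $- \frac{83910081437}{3421334109} \approx -24.526$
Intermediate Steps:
$- \frac{446610}{17741} - \frac{125033}{-192849} = \left(-446610\right) \frac{1}{17741} - - \frac{125033}{192849} = - \frac{446610}{17741} + \frac{125033}{192849} = - \frac{83910081437}{3421334109}$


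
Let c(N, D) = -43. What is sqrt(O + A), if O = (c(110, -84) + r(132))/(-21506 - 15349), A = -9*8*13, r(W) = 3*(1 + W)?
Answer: 2*I*sqrt(3923992345)/4095 ≈ 30.594*I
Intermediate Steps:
r(W) = 3 + 3*W
A = -936 (A = -72*13 = -936)
O = -356/36855 (O = (-43 + (3 + 3*132))/(-21506 - 15349) = (-43 + (3 + 396))/(-36855) = (-43 + 399)*(-1/36855) = 356*(-1/36855) = -356/36855 ≈ -0.0096595)
sqrt(O + A) = sqrt(-356/36855 - 936) = sqrt(-34496636/36855) = 2*I*sqrt(3923992345)/4095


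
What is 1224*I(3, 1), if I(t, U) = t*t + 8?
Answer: 20808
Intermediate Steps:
I(t, U) = 8 + t² (I(t, U) = t² + 8 = 8 + t²)
1224*I(3, 1) = 1224*(8 + 3²) = 1224*(8 + 9) = 1224*17 = 20808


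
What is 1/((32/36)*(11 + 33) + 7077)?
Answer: 9/64045 ≈ 0.00014053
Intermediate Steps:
1/((32/36)*(11 + 33) + 7077) = 1/((32*(1/36))*44 + 7077) = 1/((8/9)*44 + 7077) = 1/(352/9 + 7077) = 1/(64045/9) = 9/64045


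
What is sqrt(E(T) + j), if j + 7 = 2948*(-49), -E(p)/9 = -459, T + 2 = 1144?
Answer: 6*I*sqrt(3898) ≈ 374.6*I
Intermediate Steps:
T = 1142 (T = -2 + 1144 = 1142)
E(p) = 4131 (E(p) = -9*(-459) = 4131)
j = -144459 (j = -7 + 2948*(-49) = -7 - 144452 = -144459)
sqrt(E(T) + j) = sqrt(4131 - 144459) = sqrt(-140328) = 6*I*sqrt(3898)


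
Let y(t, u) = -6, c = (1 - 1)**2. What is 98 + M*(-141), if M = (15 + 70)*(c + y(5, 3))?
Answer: 72008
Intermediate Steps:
c = 0 (c = 0**2 = 0)
M = -510 (M = (15 + 70)*(0 - 6) = 85*(-6) = -510)
98 + M*(-141) = 98 - 510*(-141) = 98 + 71910 = 72008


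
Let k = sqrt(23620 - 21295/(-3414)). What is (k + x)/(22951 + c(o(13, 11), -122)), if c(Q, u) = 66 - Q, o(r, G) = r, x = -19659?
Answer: -6553/7668 + 5*sqrt(11014926186)/78535656 ≈ -0.84791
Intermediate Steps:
k = 5*sqrt(11014926186)/3414 (k = sqrt(23620 - 21295*(-1/3414)) = sqrt(23620 + 21295/3414) = sqrt(80659975/3414) = 5*sqrt(11014926186)/3414 ≈ 153.71)
(k + x)/(22951 + c(o(13, 11), -122)) = (5*sqrt(11014926186)/3414 - 19659)/(22951 + (66 - 1*13)) = (-19659 + 5*sqrt(11014926186)/3414)/(22951 + (66 - 13)) = (-19659 + 5*sqrt(11014926186)/3414)/(22951 + 53) = (-19659 + 5*sqrt(11014926186)/3414)/23004 = (-19659 + 5*sqrt(11014926186)/3414)*(1/23004) = -6553/7668 + 5*sqrt(11014926186)/78535656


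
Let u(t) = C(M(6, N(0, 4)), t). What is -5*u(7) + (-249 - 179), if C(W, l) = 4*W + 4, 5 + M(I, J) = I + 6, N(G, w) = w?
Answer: -588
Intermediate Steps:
M(I, J) = 1 + I (M(I, J) = -5 + (I + 6) = -5 + (6 + I) = 1 + I)
C(W, l) = 4 + 4*W
u(t) = 32 (u(t) = 4 + 4*(1 + 6) = 4 + 4*7 = 4 + 28 = 32)
-5*u(7) + (-249 - 179) = -5*32 + (-249 - 179) = -160 - 428 = -588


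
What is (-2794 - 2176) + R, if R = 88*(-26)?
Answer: -7258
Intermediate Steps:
R = -2288
(-2794 - 2176) + R = (-2794 - 2176) - 2288 = -4970 - 2288 = -7258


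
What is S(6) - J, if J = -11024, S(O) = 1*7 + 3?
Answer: 11034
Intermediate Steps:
S(O) = 10 (S(O) = 7 + 3 = 10)
S(6) - J = 10 - 1*(-11024) = 10 + 11024 = 11034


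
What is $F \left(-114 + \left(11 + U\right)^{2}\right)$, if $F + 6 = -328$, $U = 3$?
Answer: $-27388$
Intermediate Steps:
$F = -334$ ($F = -6 - 328 = -334$)
$F \left(-114 + \left(11 + U\right)^{2}\right) = - 334 \left(-114 + \left(11 + 3\right)^{2}\right) = - 334 \left(-114 + 14^{2}\right) = - 334 \left(-114 + 196\right) = \left(-334\right) 82 = -27388$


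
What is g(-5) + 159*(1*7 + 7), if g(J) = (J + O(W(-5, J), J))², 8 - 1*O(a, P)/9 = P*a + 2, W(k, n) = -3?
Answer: 9622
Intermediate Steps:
O(a, P) = 54 - 9*P*a (O(a, P) = 72 - 9*(P*a + 2) = 72 - 9*(2 + P*a) = 72 + (-18 - 9*P*a) = 54 - 9*P*a)
g(J) = (54 + 28*J)² (g(J) = (J + (54 - 9*J*(-3)))² = (J + (54 + 27*J))² = (54 + 28*J)²)
g(-5) + 159*(1*7 + 7) = 4*(27 + 14*(-5))² + 159*(1*7 + 7) = 4*(27 - 70)² + 159*(7 + 7) = 4*(-43)² + 159*14 = 4*1849 + 2226 = 7396 + 2226 = 9622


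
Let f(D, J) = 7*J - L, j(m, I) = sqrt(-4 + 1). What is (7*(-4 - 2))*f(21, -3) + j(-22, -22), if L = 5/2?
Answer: 987 + I*sqrt(3) ≈ 987.0 + 1.732*I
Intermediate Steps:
j(m, I) = I*sqrt(3) (j(m, I) = sqrt(-3) = I*sqrt(3))
L = 5/2 (L = 5*(1/2) = 5/2 ≈ 2.5000)
f(D, J) = -5/2 + 7*J (f(D, J) = 7*J - 1*5/2 = 7*J - 5/2 = -5/2 + 7*J)
(7*(-4 - 2))*f(21, -3) + j(-22, -22) = (7*(-4 - 2))*(-5/2 + 7*(-3)) + I*sqrt(3) = (7*(-6))*(-5/2 - 21) + I*sqrt(3) = -42*(-47/2) + I*sqrt(3) = 987 + I*sqrt(3)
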